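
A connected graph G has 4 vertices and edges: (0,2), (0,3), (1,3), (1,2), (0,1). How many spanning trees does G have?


By Kirchhoff's matrix tree theorem, the number of spanning trees equals
the determinant of any cofactor of the Laplacian matrix L.
G has 4 vertices and 5 edges.
Computing the (3 x 3) cofactor determinant gives 8.

8


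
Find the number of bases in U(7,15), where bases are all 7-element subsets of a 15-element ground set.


Bases of U(7,15) are all 7-element subsets of the 15-element ground set.
Number of bases = C(15,7).
C(15,7) = 6435.

6435


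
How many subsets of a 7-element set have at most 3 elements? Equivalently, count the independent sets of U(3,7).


Independent sets of U(3,7) are all subsets of size <= 3.
Count = (7 choose 0) + (7 choose 1) + (7 choose 2) + (7 choose 3)
     = 1 + 7 + 21 + 35
     = 64.

64


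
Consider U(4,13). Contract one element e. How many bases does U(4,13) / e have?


Contracting e from U(4,13) gives U(3,12).
Bases of U(3,12) = C(12,3) = (12 * 11 * 10) / (1 * 2 * 3) = 220.

220


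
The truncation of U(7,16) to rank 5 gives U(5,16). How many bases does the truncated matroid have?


Truncating U(7,16) to rank 5 gives U(5,16).
Bases of U(5,16) are all 5-element subsets of 16 elements.
Number of bases = (16 choose 5) = 4368.

4368


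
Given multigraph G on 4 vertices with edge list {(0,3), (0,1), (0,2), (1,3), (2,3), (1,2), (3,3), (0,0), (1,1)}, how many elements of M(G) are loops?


In a graphic matroid, a loop is a self-loop edge (u,u) with rank 0.
Examining all 9 edges for self-loops...
Self-loops found: (3,3), (0,0), (1,1)
Number of loops = 3.

3


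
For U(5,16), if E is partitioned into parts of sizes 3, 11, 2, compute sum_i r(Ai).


r(Ai) = min(|Ai|, 5) for each part.
Sum = min(3,5) + min(11,5) + min(2,5)
    = 3 + 5 + 2
    = 10.

10


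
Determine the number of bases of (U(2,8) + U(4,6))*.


(M1+M2)* = M1* + M2*.
M1* = U(6,8), bases: C(8,6) = 28.
M2* = U(2,6), bases: C(6,2) = 15.
|B(M*)| = 28 * 15 = 420.

420


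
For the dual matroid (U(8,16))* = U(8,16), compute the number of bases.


The dual of U(r,n) is U(n-r, n) = U(8,16).
Bases of U(8,16) are all (8)-element subsets.
|B(M*)| = C(16,8) = 12870.

12870


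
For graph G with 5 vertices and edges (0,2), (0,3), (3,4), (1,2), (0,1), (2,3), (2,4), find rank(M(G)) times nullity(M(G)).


r(M) = |V| - c = 5 - 1 = 4.
nullity = |E| - r(M) = 7 - 4 = 3.
Product = 4 * 3 = 12.

12


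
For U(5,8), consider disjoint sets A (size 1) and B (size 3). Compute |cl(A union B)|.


|A union B| = 1 + 3 = 4 (disjoint).
In U(5,8), cl(S) = S if |S| < 5, else cl(S) = E.
Since 4 < 5, cl(A union B) = A union B.
|cl(A union B)| = 4.

4


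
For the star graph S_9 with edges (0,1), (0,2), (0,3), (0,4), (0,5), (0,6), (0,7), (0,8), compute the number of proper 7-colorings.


P(tree, k) = k * (k-1)^(8) for any tree on 9 vertices.
P(7) = 7 * 6^8 = 7 * 1679616 = 11757312.

11757312


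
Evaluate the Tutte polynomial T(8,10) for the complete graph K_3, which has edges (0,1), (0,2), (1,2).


T(K_3; x,y) = x^2 + x + y.
T(8,10) = 64 + 8 + 10 = 82.

82


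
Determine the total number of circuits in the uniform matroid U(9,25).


In U(9,25), circuits are the (10)-element subsets.
Any set of 10 elements is dependent, and removing any one element gives
an independent set of size 9, so it is a minimal dependent set.
Number of circuits = C(25,10) = 3268760.

3268760


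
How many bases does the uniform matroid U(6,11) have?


Bases of U(6,11) are all 6-element subsets of the 11-element ground set.
Number of bases = C(11,6).
(11 choose 6) = 462.

462


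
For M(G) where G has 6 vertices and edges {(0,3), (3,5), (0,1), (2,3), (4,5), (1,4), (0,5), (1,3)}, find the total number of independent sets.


An independent set in a graphic matroid is an acyclic edge subset.
G has 6 vertices and 8 edges.
Enumerate all 2^8 = 256 subsets, checking for acyclicity.
Total independent sets = 172.

172


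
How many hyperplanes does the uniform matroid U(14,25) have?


Hyperplanes of U(14,25) are flats of rank 13.
In a uniform matroid, these are exactly the (13)-element subsets.
Count = C(25,13) = 25! / (13! * 12!) = 5200300.

5200300


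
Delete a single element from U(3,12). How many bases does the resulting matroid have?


Deleting e from U(3,12) gives U(3,11) since n > r.
Bases of U(3,11) = C(11,3) = 11! / (3! * 8!) = 165.

165


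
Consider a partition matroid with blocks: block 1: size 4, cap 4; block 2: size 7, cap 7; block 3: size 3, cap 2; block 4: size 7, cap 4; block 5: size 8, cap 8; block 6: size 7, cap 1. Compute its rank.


Rank of a partition matroid = sum of min(|Si|, ci) for each block.
= min(4,4) + min(7,7) + min(3,2) + min(7,4) + min(8,8) + min(7,1)
= 4 + 7 + 2 + 4 + 8 + 1
= 26.

26


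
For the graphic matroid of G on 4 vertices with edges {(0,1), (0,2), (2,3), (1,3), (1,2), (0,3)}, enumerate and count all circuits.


A circuit in a graphic matroid = edge set of a simple cycle.
G has 4 vertices and 6 edges.
Enumerating all minimal edge subsets forming cycles...
Total circuits found: 7.

7


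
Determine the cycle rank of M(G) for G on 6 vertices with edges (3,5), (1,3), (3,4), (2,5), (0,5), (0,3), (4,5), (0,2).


Cycle rank (nullity) = |E| - r(M) = |E| - (|V| - c).
|E| = 8, |V| = 6, c = 1.
Nullity = 8 - (6 - 1) = 8 - 5 = 3.

3


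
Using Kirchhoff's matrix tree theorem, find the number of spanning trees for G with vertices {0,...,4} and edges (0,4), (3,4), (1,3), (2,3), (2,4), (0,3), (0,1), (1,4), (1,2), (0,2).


By Kirchhoff's matrix tree theorem, the number of spanning trees equals
the determinant of any cofactor of the Laplacian matrix L.
G has 5 vertices and 10 edges.
Computing the (4 x 4) cofactor determinant gives 125.

125


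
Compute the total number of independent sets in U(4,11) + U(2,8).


For a direct sum, |I(M1+M2)| = |I(M1)| * |I(M2)|.
|I(U(4,11))| = sum C(11,k) for k=0..4 = 562.
|I(U(2,8))| = sum C(8,k) for k=0..2 = 37.
Total = 562 * 37 = 20794.

20794


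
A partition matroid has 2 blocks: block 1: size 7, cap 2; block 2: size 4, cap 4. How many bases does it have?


A basis picks exactly ci elements from block i.
Number of bases = product of C(|Si|, ci).
= C(7,2) * C(4,4)
= 21 * 1
= 21.

21


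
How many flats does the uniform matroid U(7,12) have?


Flats of U(7,12): every subset of size < 7 is a flat, plus E itself.
Count = C(12,0) + C(12,1) + C(12,2) + C(12,3) + C(12,4) + C(12,5) + C(12,6) + 1
     = 1 + 12 + 66 + 220 + 495 + 792 + 924 + 1
     = 2511.

2511


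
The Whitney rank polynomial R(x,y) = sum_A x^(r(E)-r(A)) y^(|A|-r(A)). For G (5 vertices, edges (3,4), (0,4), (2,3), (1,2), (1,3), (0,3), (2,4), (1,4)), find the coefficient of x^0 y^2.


R(x,y) = sum over A in 2^E of x^(r(E)-r(A)) * y^(|A|-r(A)).
G has 5 vertices, 8 edges. r(E) = 4.
Enumerate all 2^8 = 256 subsets.
Count subsets with r(E)-r(A)=0 and |A|-r(A)=2: 27.

27


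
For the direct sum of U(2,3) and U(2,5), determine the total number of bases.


Bases of a direct sum M1 + M2: |B| = |B(M1)| * |B(M2)|.
|B(U(2,3))| = C(3,2) = 3.
|B(U(2,5))| = C(5,2) = 10.
Total bases = 3 * 10 = 30.

30


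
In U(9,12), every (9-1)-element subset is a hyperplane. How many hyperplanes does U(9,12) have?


Hyperplanes of U(9,12) are flats of rank 8.
In a uniform matroid, these are exactly the (8)-element subsets.
Count = (12 choose 8) = 495.

495


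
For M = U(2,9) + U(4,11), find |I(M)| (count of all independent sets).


For a direct sum, |I(M1+M2)| = |I(M1)| * |I(M2)|.
|I(U(2,9))| = sum C(9,k) for k=0..2 = 46.
|I(U(4,11))| = sum C(11,k) for k=0..4 = 562.
Total = 46 * 562 = 25852.

25852


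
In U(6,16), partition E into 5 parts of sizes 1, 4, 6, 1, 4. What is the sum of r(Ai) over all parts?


r(Ai) = min(|Ai|, 6) for each part.
Sum = min(1,6) + min(4,6) + min(6,6) + min(1,6) + min(4,6)
    = 1 + 4 + 6 + 1 + 4
    = 16.

16


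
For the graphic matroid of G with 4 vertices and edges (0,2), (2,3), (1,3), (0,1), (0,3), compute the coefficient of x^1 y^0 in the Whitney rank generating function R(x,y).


R(x,y) = sum over A in 2^E of x^(r(E)-r(A)) * y^(|A|-r(A)).
G has 4 vertices, 5 edges. r(E) = 3.
Enumerate all 2^5 = 32 subsets.
Count subsets with r(E)-r(A)=1 and |A|-r(A)=0: 10.

10


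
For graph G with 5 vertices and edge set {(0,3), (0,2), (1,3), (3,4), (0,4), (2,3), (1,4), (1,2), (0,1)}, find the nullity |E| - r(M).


Cycle rank (nullity) = |E| - r(M) = |E| - (|V| - c).
|E| = 9, |V| = 5, c = 1.
Nullity = 9 - (5 - 1) = 9 - 4 = 5.

5


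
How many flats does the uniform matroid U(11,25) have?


Flats of U(11,25): every subset of size < 11 is a flat, plus E itself.
Count = (25 choose 0) + (25 choose 1) + (25 choose 2) + (25 choose 3) + (25 choose 4) + (25 choose 5) + (25 choose 6) + (25 choose 7) + (25 choose 8) + (25 choose 9) + (25 choose 10) + 1
     = 1 + 25 + 300 + 2300 + 12650 + 53130 + 177100 + 480700 + 1081575 + 2042975 + 3268760 + 1
     = 7119517.

7119517


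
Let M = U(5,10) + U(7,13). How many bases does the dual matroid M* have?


(M1+M2)* = M1* + M2*.
M1* = U(5,10), bases: C(10,5) = 252.
M2* = U(6,13), bases: C(13,6) = 1716.
|B(M*)| = 252 * 1716 = 432432.

432432


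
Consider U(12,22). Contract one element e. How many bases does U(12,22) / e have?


Contracting e from U(12,22) gives U(11,21).
Bases of U(11,21) = C(21,11) = 352716.

352716


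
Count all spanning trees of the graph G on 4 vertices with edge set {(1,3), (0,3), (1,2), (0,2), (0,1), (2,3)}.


By Kirchhoff's matrix tree theorem, the number of spanning trees equals
the determinant of any cofactor of the Laplacian matrix L.
G has 4 vertices and 6 edges.
Computing the (3 x 3) cofactor determinant gives 16.

16


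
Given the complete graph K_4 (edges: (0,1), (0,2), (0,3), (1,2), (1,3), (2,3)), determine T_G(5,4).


T(K_4; x,y) = x^3 + 3x^2 + 4xy + 2x + y^3 + 3y^2 + 2y.
Substituting x=5, y=4:
= 125 + 75 + 80 + 10 + 64 + 48 + 8
= 410.

410


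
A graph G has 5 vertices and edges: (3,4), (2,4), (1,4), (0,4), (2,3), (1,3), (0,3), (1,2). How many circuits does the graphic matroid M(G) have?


A circuit in a graphic matroid = edge set of a simple cycle.
G has 5 vertices and 8 edges.
Enumerating all minimal edge subsets forming cycles...
Total circuits found: 12.

12


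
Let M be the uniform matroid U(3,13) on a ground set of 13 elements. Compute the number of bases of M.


Bases of U(3,13) are all 3-element subsets of the 13-element ground set.
Number of bases = C(13,3).
C(13,3) = 13! / (3! * 10!) = 286.

286


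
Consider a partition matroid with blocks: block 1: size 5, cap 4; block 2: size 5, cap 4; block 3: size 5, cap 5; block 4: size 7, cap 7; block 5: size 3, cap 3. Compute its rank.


Rank of a partition matroid = sum of min(|Si|, ci) for each block.
= min(5,4) + min(5,4) + min(5,5) + min(7,7) + min(3,3)
= 4 + 4 + 5 + 7 + 3
= 23.

23


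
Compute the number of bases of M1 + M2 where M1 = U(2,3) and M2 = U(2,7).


Bases of a direct sum M1 + M2: |B| = |B(M1)| * |B(M2)|.
|B(U(2,3))| = C(3,2) = 3.
|B(U(2,7))| = C(7,2) = 21.
Total bases = 3 * 21 = 63.

63


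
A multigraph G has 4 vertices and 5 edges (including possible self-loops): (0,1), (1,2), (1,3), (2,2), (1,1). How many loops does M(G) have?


In a graphic matroid, a loop is a self-loop edge (u,u) with rank 0.
Examining all 5 edges for self-loops...
Self-loops found: (2,2), (1,1)
Number of loops = 2.

2


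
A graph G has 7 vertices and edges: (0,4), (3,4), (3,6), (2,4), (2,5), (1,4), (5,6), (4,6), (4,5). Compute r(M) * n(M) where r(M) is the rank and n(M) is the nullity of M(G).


r(M) = |V| - c = 7 - 1 = 6.
nullity = |E| - r(M) = 9 - 6 = 3.
Product = 6 * 3 = 18.

18


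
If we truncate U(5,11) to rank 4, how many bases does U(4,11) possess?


Truncating U(5,11) to rank 4 gives U(4,11).
Bases of U(4,11) are all 4-element subsets of 11 elements.
Number of bases = (11 choose 4) = 330.

330


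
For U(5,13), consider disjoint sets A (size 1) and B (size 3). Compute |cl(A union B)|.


|A union B| = 1 + 3 = 4 (disjoint).
In U(5,13), cl(S) = S if |S| < 5, else cl(S) = E.
Since 4 < 5, cl(A union B) = A union B.
|cl(A union B)| = 4.

4


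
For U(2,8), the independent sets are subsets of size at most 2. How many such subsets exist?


Independent sets of U(2,8) are all subsets of size <= 2.
Count = (8 choose 0) + (8 choose 1) + (8 choose 2)
     = 1 + 8 + 28
     = 37.

37


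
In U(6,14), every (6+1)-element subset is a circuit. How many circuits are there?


In U(6,14), circuits are the (7)-element subsets.
Any set of 7 elements is dependent, and removing any one element gives
an independent set of size 6, so it is a minimal dependent set.
Number of circuits = (14 choose 7) = 3432.

3432


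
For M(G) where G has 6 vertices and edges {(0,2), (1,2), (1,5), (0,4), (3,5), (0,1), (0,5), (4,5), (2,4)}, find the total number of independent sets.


An independent set in a graphic matroid is an acyclic edge subset.
G has 6 vertices and 9 edges.
Enumerate all 2^9 = 512 subsets, checking for acyclicity.
Total independent sets = 268.

268


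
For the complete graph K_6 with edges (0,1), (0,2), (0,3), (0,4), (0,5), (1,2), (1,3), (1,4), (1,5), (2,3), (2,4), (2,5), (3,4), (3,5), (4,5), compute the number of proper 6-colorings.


P(K_6, k) = k(k-1)(k-2)...(k-5).
P(6) = (6) * (5) * (4) * (3) * (2) * (1) = 720.

720


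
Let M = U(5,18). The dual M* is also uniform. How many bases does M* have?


The dual of U(r,n) is U(n-r, n) = U(13,18).
Bases of U(13,18) are all (13)-element subsets.
|B(M*)| = (18 choose 13) = 8568.

8568


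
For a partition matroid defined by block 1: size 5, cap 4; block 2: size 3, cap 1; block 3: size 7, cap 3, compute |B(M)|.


A basis picks exactly ci elements from block i.
Number of bases = product of C(|Si|, ci).
= C(5,4) * C(3,1) * C(7,3)
= 5 * 3 * 35
= 525.

525


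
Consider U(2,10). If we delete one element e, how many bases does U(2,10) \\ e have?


Deleting e from U(2,10) gives U(2,9) since n > r.
Bases of U(2,9) = C(9,2) = (9 * 8) / (1 * 2) = 36.

36


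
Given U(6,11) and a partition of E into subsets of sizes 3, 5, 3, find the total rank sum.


r(Ai) = min(|Ai|, 6) for each part.
Sum = min(3,6) + min(5,6) + min(3,6)
    = 3 + 5 + 3
    = 11.

11


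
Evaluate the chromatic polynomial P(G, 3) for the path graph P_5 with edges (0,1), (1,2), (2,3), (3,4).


P(P_5, k) = k * (k-1)^(4).
P(3) = 3 * 2^4 = 3 * 16 = 48.

48


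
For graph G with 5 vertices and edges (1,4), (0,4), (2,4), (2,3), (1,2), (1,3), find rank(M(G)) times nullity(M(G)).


r(M) = |V| - c = 5 - 1 = 4.
nullity = |E| - r(M) = 6 - 4 = 2.
Product = 4 * 2 = 8.

8


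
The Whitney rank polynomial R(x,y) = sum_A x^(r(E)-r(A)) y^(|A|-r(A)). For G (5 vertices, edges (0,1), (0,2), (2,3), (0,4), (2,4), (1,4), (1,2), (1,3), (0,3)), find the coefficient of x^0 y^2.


R(x,y) = sum over A in 2^E of x^(r(E)-r(A)) * y^(|A|-r(A)).
G has 5 vertices, 9 edges. r(E) = 4.
Enumerate all 2^9 = 512 subsets.
Count subsets with r(E)-r(A)=0 and |A|-r(A)=2: 82.

82


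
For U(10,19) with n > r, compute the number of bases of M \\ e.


Deleting e from U(10,19) gives U(10,18) since n > r.
Bases of U(10,18) = (18 choose 10) = 43758.

43758


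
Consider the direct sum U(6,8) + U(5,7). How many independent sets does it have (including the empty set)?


For a direct sum, |I(M1+M2)| = |I(M1)| * |I(M2)|.
|I(U(6,8))| = sum C(8,k) for k=0..6 = 247.
|I(U(5,7))| = sum C(7,k) for k=0..5 = 120.
Total = 247 * 120 = 29640.

29640


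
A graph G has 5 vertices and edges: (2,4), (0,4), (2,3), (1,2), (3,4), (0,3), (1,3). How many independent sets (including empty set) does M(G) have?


An independent set in a graphic matroid is an acyclic edge subset.
G has 5 vertices and 7 edges.
Enumerate all 2^7 = 128 subsets, checking for acyclicity.
Total independent sets = 82.

82


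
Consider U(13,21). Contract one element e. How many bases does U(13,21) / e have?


Contracting e from U(13,21) gives U(12,20).
Bases of U(12,20) = (20 choose 12) = 125970.

125970


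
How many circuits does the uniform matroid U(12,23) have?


In U(12,23), circuits are the (13)-element subsets.
Any set of 13 elements is dependent, and removing any one element gives
an independent set of size 12, so it is a minimal dependent set.
Number of circuits = C(23,13) = 23! / (13! * 10!) = 1144066.

1144066


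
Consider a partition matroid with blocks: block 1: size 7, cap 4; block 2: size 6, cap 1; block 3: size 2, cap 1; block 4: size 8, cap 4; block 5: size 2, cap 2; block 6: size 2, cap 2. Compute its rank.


Rank of a partition matroid = sum of min(|Si|, ci) for each block.
= min(7,4) + min(6,1) + min(2,1) + min(8,4) + min(2,2) + min(2,2)
= 4 + 1 + 1 + 4 + 2 + 2
= 14.

14


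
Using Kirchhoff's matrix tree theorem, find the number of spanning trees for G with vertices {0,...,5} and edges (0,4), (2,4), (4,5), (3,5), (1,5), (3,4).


By Kirchhoff's matrix tree theorem, the number of spanning trees equals
the determinant of any cofactor of the Laplacian matrix L.
G has 6 vertices and 6 edges.
Computing the (5 x 5) cofactor determinant gives 3.

3


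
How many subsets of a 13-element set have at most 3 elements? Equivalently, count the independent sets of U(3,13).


Independent sets of U(3,13) are all subsets of size <= 3.
Count = C(13,0) + C(13,1) + C(13,2) + C(13,3)
     = 1 + 13 + 78 + 286
     = 378.

378


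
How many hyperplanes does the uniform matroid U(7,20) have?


Hyperplanes of U(7,20) are flats of rank 6.
In a uniform matroid, these are exactly the (6)-element subsets.
Count = C(20,6) = 20! / (6! * 14!) = 38760.

38760


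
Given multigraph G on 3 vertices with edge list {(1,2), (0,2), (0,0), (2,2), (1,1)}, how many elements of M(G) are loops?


In a graphic matroid, a loop is a self-loop edge (u,u) with rank 0.
Examining all 5 edges for self-loops...
Self-loops found: (0,0), (2,2), (1,1)
Number of loops = 3.

3


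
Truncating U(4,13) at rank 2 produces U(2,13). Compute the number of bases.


Truncating U(4,13) to rank 2 gives U(2,13).
Bases of U(2,13) are all 2-element subsets of 13 elements.
Number of bases = (13 choose 2) = 78.

78


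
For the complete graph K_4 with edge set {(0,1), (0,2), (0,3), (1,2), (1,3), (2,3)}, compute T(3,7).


T(K_4; x,y) = x^3 + 3x^2 + 4xy + 2x + y^3 + 3y^2 + 2y.
Substituting x=3, y=7:
= 27 + 27 + 84 + 6 + 343 + 147 + 14
= 648.

648


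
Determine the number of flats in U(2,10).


Flats of U(2,10): every subset of size < 2 is a flat, plus E itself.
Count = (10 choose 0) + (10 choose 1) + 1
     = 1 + 10 + 1
     = 12.

12


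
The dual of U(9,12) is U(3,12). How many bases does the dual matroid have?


The dual of U(r,n) is U(n-r, n) = U(3,12).
Bases of U(3,12) are all (3)-element subsets.
|B(M*)| = (12 choose 3) = 220.

220


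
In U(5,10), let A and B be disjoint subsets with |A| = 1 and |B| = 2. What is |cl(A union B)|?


|A union B| = 1 + 2 = 3 (disjoint).
In U(5,10), cl(S) = S if |S| < 5, else cl(S) = E.
Since 3 < 5, cl(A union B) = A union B.
|cl(A union B)| = 3.

3


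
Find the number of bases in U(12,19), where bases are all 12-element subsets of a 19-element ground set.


Bases of U(12,19) are all 12-element subsets of the 19-element ground set.
Number of bases = C(19,12).
C(19,12) = 19! / (12! * 7!) = 50388.

50388


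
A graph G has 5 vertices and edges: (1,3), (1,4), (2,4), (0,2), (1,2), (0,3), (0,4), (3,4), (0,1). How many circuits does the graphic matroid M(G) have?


A circuit in a graphic matroid = edge set of a simple cycle.
G has 5 vertices and 9 edges.
Enumerating all minimal edge subsets forming cycles...
Total circuits found: 22.

22


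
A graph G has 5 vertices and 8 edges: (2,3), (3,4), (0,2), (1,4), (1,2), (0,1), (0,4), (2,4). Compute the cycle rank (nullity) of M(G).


Cycle rank (nullity) = |E| - r(M) = |E| - (|V| - c).
|E| = 8, |V| = 5, c = 1.
Nullity = 8 - (5 - 1) = 8 - 4 = 4.

4


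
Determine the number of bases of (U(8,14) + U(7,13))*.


(M1+M2)* = M1* + M2*.
M1* = U(6,14), bases: C(14,6) = 3003.
M2* = U(6,13), bases: C(13,6) = 1716.
|B(M*)| = 3003 * 1716 = 5153148.

5153148


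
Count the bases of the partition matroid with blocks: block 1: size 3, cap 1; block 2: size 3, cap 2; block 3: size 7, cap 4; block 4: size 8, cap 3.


A basis picks exactly ci elements from block i.
Number of bases = product of C(|Si|, ci).
= C(3,1) * C(3,2) * C(7,4) * C(8,3)
= 3 * 3 * 35 * 56
= 17640.

17640


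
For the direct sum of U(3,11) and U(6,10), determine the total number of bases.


Bases of a direct sum M1 + M2: |B| = |B(M1)| * |B(M2)|.
|B(U(3,11))| = C(11,3) = 165.
|B(U(6,10))| = C(10,6) = 210.
Total bases = 165 * 210 = 34650.

34650


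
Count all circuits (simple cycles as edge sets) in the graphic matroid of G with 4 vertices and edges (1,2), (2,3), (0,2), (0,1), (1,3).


A circuit in a graphic matroid = edge set of a simple cycle.
G has 4 vertices and 5 edges.
Enumerating all minimal edge subsets forming cycles...
Total circuits found: 3.

3


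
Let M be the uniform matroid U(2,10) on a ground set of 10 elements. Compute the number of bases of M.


Bases of U(2,10) are all 2-element subsets of the 10-element ground set.
Number of bases = C(10,2).
(10 choose 2) = 45.

45


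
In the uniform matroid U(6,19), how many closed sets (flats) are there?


Flats of U(6,19): every subset of size < 6 is a flat, plus E itself.
Count = (19 choose 0) + (19 choose 1) + (19 choose 2) + (19 choose 3) + (19 choose 4) + (19 choose 5) + 1
     = 1 + 19 + 171 + 969 + 3876 + 11628 + 1
     = 16665.

16665


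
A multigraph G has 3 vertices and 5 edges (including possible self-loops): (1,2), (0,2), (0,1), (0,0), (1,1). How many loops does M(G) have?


In a graphic matroid, a loop is a self-loop edge (u,u) with rank 0.
Examining all 5 edges for self-loops...
Self-loops found: (0,0), (1,1)
Number of loops = 2.

2


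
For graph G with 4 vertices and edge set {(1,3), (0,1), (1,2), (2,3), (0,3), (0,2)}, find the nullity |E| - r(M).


Cycle rank (nullity) = |E| - r(M) = |E| - (|V| - c).
|E| = 6, |V| = 4, c = 1.
Nullity = 6 - (4 - 1) = 6 - 3 = 3.

3


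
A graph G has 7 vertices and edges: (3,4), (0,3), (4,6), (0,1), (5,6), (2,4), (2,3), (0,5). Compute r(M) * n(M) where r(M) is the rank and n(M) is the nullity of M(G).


r(M) = |V| - c = 7 - 1 = 6.
nullity = |E| - r(M) = 8 - 6 = 2.
Product = 6 * 2 = 12.

12


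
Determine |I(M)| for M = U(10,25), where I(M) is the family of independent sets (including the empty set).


Independent sets of U(10,25) are all subsets of size <= 10.
Count = C(25,0) + C(25,1) + C(25,2) + C(25,3) + C(25,4) + C(25,5) + C(25,6) + C(25,7) + C(25,8) + C(25,9) + C(25,10)
     = 1 + 25 + 300 + 2300 + 12650 + 53130 + 177100 + 480700 + 1081575 + 2042975 + 3268760
     = 7119516.

7119516


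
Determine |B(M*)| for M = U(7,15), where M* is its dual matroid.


The dual of U(r,n) is U(n-r, n) = U(8,15).
Bases of U(8,15) are all (8)-element subsets.
|B(M*)| = C(15,8) = 15! / (8! * 7!) = 6435.

6435


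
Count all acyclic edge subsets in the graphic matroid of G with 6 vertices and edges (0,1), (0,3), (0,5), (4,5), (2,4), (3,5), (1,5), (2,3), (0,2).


An independent set in a graphic matroid is an acyclic edge subset.
G has 6 vertices and 9 edges.
Enumerate all 2^9 = 512 subsets, checking for acyclicity.
Total independent sets = 292.

292


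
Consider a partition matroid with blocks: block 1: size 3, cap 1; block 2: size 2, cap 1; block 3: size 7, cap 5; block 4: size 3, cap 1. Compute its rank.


Rank of a partition matroid = sum of min(|Si|, ci) for each block.
= min(3,1) + min(2,1) + min(7,5) + min(3,1)
= 1 + 1 + 5 + 1
= 8.

8


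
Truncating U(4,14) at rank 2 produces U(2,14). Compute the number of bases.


Truncating U(4,14) to rank 2 gives U(2,14).
Bases of U(2,14) are all 2-element subsets of 14 elements.
Number of bases = C(14,2) = 14! / (2! * 12!) = 91.

91


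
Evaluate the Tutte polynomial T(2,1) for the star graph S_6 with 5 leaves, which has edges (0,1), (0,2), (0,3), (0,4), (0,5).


A star on 6 vertices is a tree with 5 edges.
T(x,y) = x^(5) for any tree.
T(2,1) = 2^5 = 32.

32


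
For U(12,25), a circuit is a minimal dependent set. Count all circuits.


In U(12,25), circuits are the (13)-element subsets.
Any set of 13 elements is dependent, and removing any one element gives
an independent set of size 12, so it is a minimal dependent set.
Number of circuits = (25 choose 13) = 5200300.

5200300


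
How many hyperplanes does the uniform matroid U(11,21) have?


Hyperplanes of U(11,21) are flats of rank 10.
In a uniform matroid, these are exactly the (10)-element subsets.
Count = (21 choose 10) = 352716.

352716


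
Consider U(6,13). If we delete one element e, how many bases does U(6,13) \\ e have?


Deleting e from U(6,13) gives U(6,12) since n > r.
Bases of U(6,12) = (12 choose 6) = 924.

924


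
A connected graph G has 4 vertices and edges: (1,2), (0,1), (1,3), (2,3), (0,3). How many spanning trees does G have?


By Kirchhoff's matrix tree theorem, the number of spanning trees equals
the determinant of any cofactor of the Laplacian matrix L.
G has 4 vertices and 5 edges.
Computing the (3 x 3) cofactor determinant gives 8.

8


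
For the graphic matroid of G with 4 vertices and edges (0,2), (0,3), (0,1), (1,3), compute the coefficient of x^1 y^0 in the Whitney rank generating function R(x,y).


R(x,y) = sum over A in 2^E of x^(r(E)-r(A)) * y^(|A|-r(A)).
G has 4 vertices, 4 edges. r(E) = 3.
Enumerate all 2^4 = 16 subsets.
Count subsets with r(E)-r(A)=1 and |A|-r(A)=0: 6.

6


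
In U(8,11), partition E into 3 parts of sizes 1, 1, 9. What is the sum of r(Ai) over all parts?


r(Ai) = min(|Ai|, 8) for each part.
Sum = min(1,8) + min(1,8) + min(9,8)
    = 1 + 1 + 8
    = 10.

10


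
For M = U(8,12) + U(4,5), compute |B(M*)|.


(M1+M2)* = M1* + M2*.
M1* = U(4,12), bases: C(12,4) = 495.
M2* = U(1,5), bases: C(5,1) = 5.
|B(M*)| = 495 * 5 = 2475.

2475


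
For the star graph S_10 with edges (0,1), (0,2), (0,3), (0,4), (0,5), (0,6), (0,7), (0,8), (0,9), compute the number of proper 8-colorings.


P(tree, k) = k * (k-1)^(9) for any tree on 10 vertices.
P(8) = 8 * 7^9 = 8 * 40353607 = 322828856.

322828856


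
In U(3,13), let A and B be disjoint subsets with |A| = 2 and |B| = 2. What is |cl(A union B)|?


|A union B| = 2 + 2 = 4 (disjoint).
In U(3,13), cl(S) = S if |S| < 3, else cl(S) = E.
Since 4 >= 3, cl(A union B) = E.
|cl(A union B)| = 13.

13


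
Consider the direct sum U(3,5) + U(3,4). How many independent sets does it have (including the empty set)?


For a direct sum, |I(M1+M2)| = |I(M1)| * |I(M2)|.
|I(U(3,5))| = sum C(5,k) for k=0..3 = 26.
|I(U(3,4))| = sum C(4,k) for k=0..3 = 15.
Total = 26 * 15 = 390.

390


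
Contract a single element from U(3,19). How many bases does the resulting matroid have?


Contracting e from U(3,19) gives U(2,18).
Bases of U(2,18) = C(18,2) = (18 * 17) / (1 * 2) = 153.

153


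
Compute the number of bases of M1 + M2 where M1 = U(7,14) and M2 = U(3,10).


Bases of a direct sum M1 + M2: |B| = |B(M1)| * |B(M2)|.
|B(U(7,14))| = C(14,7) = 3432.
|B(U(3,10))| = C(10,3) = 120.
Total bases = 3432 * 120 = 411840.

411840


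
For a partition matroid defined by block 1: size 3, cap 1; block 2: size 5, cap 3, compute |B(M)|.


A basis picks exactly ci elements from block i.
Number of bases = product of C(|Si|, ci).
= C(3,1) * C(5,3)
= 3 * 10
= 30.

30


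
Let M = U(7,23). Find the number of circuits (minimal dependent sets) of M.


In U(7,23), circuits are the (8)-element subsets.
Any set of 8 elements is dependent, and removing any one element gives
an independent set of size 7, so it is a minimal dependent set.
Number of circuits = (23 choose 8) = 490314.

490314


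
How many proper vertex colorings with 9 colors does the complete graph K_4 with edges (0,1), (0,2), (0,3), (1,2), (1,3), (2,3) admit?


P(K_4, k) = k(k-1)(k-2)...(k-3).
P(9) = (9) * (8) * (7) * (6) = 3024.

3024


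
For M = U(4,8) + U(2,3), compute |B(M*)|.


(M1+M2)* = M1* + M2*.
M1* = U(4,8), bases: C(8,4) = 70.
M2* = U(1,3), bases: C(3,1) = 3.
|B(M*)| = 70 * 3 = 210.

210


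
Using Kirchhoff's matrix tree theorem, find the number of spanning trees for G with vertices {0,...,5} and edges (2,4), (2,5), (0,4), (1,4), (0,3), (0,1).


By Kirchhoff's matrix tree theorem, the number of spanning trees equals
the determinant of any cofactor of the Laplacian matrix L.
G has 6 vertices and 6 edges.
Computing the (5 x 5) cofactor determinant gives 3.

3


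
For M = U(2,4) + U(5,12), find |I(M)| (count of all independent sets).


For a direct sum, |I(M1+M2)| = |I(M1)| * |I(M2)|.
|I(U(2,4))| = sum C(4,k) for k=0..2 = 11.
|I(U(5,12))| = sum C(12,k) for k=0..5 = 1586.
Total = 11 * 1586 = 17446.

17446


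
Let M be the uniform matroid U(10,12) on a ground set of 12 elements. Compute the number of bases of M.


Bases of U(10,12) are all 10-element subsets of the 12-element ground set.
Number of bases = C(12,10).
C(12,10) = 12! / (10! * 2!) = 66.

66


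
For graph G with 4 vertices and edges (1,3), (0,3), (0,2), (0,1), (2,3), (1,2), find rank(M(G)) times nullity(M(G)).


r(M) = |V| - c = 4 - 1 = 3.
nullity = |E| - r(M) = 6 - 3 = 3.
Product = 3 * 3 = 9.

9


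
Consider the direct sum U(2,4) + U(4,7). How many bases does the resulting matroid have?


Bases of a direct sum M1 + M2: |B| = |B(M1)| * |B(M2)|.
|B(U(2,4))| = C(4,2) = 6.
|B(U(4,7))| = C(7,4) = 35.
Total bases = 6 * 35 = 210.

210


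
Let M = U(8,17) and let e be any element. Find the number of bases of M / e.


Contracting e from U(8,17) gives U(7,16).
Bases of U(7,16) = C(16,7) = 16! / (7! * 9!) = 11440.

11440


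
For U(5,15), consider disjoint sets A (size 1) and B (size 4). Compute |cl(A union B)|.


|A union B| = 1 + 4 = 5 (disjoint).
In U(5,15), cl(S) = S if |S| < 5, else cl(S) = E.
Since 5 >= 5, cl(A union B) = E.
|cl(A union B)| = 15.

15


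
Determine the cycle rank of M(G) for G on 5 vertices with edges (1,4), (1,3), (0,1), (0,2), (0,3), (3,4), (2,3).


Cycle rank (nullity) = |E| - r(M) = |E| - (|V| - c).
|E| = 7, |V| = 5, c = 1.
Nullity = 7 - (5 - 1) = 7 - 4 = 3.

3


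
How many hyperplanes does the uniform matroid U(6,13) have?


Hyperplanes of U(6,13) are flats of rank 5.
In a uniform matroid, these are exactly the (5)-element subsets.
Count = (13 choose 5) = 1287.

1287


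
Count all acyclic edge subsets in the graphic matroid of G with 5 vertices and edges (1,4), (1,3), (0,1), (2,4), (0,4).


An independent set in a graphic matroid is an acyclic edge subset.
G has 5 vertices and 5 edges.
Enumerate all 2^5 = 32 subsets, checking for acyclicity.
Total independent sets = 28.

28


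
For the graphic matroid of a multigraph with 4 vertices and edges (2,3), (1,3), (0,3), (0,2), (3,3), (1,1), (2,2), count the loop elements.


In a graphic matroid, a loop is a self-loop edge (u,u) with rank 0.
Examining all 7 edges for self-loops...
Self-loops found: (3,3), (1,1), (2,2)
Number of loops = 3.

3


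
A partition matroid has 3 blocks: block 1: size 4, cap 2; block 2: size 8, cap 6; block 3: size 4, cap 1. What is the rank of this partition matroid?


Rank of a partition matroid = sum of min(|Si|, ci) for each block.
= min(4,2) + min(8,6) + min(4,1)
= 2 + 6 + 1
= 9.

9


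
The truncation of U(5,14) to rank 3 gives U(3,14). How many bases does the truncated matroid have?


Truncating U(5,14) to rank 3 gives U(3,14).
Bases of U(3,14) are all 3-element subsets of 14 elements.
Number of bases = C(14,3) = (14 * 13 * 12) / (1 * 2 * 3) = 364.

364


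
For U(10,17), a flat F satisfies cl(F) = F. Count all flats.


Flats of U(10,17): every subset of size < 10 is a flat, plus E itself.
Count = C(17,0) + C(17,1) + C(17,2) + C(17,3) + C(17,4) + C(17,5) + C(17,6) + C(17,7) + C(17,8) + C(17,9) + 1
     = 1 + 17 + 136 + 680 + 2380 + 6188 + 12376 + 19448 + 24310 + 24310 + 1
     = 89847.

89847


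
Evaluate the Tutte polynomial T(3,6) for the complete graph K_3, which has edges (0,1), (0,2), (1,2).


T(K_3; x,y) = x^2 + x + y.
T(3,6) = 9 + 3 + 6 = 18.

18


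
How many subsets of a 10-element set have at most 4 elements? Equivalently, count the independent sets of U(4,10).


Independent sets of U(4,10) are all subsets of size <= 4.
Count = (10 choose 0) + (10 choose 1) + (10 choose 2) + (10 choose 3) + (10 choose 4)
     = 1 + 10 + 45 + 120 + 210
     = 386.

386


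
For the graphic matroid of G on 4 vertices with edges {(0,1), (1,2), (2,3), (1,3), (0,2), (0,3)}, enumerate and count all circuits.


A circuit in a graphic matroid = edge set of a simple cycle.
G has 4 vertices and 6 edges.
Enumerating all minimal edge subsets forming cycles...
Total circuits found: 7.

7


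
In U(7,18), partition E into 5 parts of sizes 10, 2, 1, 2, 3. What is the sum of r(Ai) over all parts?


r(Ai) = min(|Ai|, 7) for each part.
Sum = min(10,7) + min(2,7) + min(1,7) + min(2,7) + min(3,7)
    = 7 + 2 + 1 + 2 + 3
    = 15.

15


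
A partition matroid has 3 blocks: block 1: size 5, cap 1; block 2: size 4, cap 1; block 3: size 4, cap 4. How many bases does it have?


A basis picks exactly ci elements from block i.
Number of bases = product of C(|Si|, ci).
= C(5,1) * C(4,1) * C(4,4)
= 5 * 4 * 1
= 20.

20


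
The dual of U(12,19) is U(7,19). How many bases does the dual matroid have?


The dual of U(r,n) is U(n-r, n) = U(7,19).
Bases of U(7,19) are all (7)-element subsets.
|B(M*)| = (19 choose 7) = 50388.

50388


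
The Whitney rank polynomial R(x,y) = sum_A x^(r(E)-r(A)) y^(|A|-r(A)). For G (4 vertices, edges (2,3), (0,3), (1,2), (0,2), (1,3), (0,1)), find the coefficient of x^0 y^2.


R(x,y) = sum over A in 2^E of x^(r(E)-r(A)) * y^(|A|-r(A)).
G has 4 vertices, 6 edges. r(E) = 3.
Enumerate all 2^6 = 64 subsets.
Count subsets with r(E)-r(A)=0 and |A|-r(A)=2: 6.

6


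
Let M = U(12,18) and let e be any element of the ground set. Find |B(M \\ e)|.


Deleting e from U(12,18) gives U(12,17) since n > r.
Bases of U(12,17) = C(17,12) = 17! / (12! * 5!) = 6188.

6188


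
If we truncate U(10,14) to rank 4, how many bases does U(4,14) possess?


Truncating U(10,14) to rank 4 gives U(4,14).
Bases of U(4,14) are all 4-element subsets of 14 elements.
Number of bases = (14 choose 4) = 1001.

1001


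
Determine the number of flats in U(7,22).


Flats of U(7,22): every subset of size < 7 is a flat, plus E itself.
Count = (22 choose 0) + (22 choose 1) + (22 choose 2) + (22 choose 3) + (22 choose 4) + (22 choose 5) + (22 choose 6) + 1
     = 1 + 22 + 231 + 1540 + 7315 + 26334 + 74613 + 1
     = 110057.

110057


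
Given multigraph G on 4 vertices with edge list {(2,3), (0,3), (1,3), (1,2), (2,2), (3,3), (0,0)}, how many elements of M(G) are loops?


In a graphic matroid, a loop is a self-loop edge (u,u) with rank 0.
Examining all 7 edges for self-loops...
Self-loops found: (2,2), (3,3), (0,0)
Number of loops = 3.

3


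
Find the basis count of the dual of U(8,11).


The dual of U(r,n) is U(n-r, n) = U(3,11).
Bases of U(3,11) are all (3)-element subsets.
|B(M*)| = C(11,3) = 11! / (3! * 8!) = 165.

165


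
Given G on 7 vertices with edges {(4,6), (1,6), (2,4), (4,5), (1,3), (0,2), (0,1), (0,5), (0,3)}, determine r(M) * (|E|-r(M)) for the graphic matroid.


r(M) = |V| - c = 7 - 1 = 6.
nullity = |E| - r(M) = 9 - 6 = 3.
Product = 6 * 3 = 18.

18


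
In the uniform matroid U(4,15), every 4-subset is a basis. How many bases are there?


Bases of U(4,15) are all 4-element subsets of the 15-element ground set.
Number of bases = C(15,4).
C(15,4) = (15 * 14 * 13 * 12) / (1 * 2 * 3 * 4) = 1365.

1365


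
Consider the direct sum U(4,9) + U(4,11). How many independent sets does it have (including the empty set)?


For a direct sum, |I(M1+M2)| = |I(M1)| * |I(M2)|.
|I(U(4,9))| = sum C(9,k) for k=0..4 = 256.
|I(U(4,11))| = sum C(11,k) for k=0..4 = 562.
Total = 256 * 562 = 143872.

143872


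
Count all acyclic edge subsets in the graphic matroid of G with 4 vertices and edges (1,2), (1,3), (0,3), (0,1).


An independent set in a graphic matroid is an acyclic edge subset.
G has 4 vertices and 4 edges.
Enumerate all 2^4 = 16 subsets, checking for acyclicity.
Total independent sets = 14.

14


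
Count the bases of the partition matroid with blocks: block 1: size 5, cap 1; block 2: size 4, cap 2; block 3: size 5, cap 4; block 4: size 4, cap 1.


A basis picks exactly ci elements from block i.
Number of bases = product of C(|Si|, ci).
= C(5,1) * C(4,2) * C(5,4) * C(4,1)
= 5 * 6 * 5 * 4
= 600.

600


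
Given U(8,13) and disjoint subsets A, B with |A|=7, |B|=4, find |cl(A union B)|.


|A union B| = 7 + 4 = 11 (disjoint).
In U(8,13), cl(S) = S if |S| < 8, else cl(S) = E.
Since 11 >= 8, cl(A union B) = E.
|cl(A union B)| = 13.

13


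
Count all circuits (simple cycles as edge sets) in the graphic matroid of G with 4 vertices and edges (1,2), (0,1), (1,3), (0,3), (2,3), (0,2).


A circuit in a graphic matroid = edge set of a simple cycle.
G has 4 vertices and 6 edges.
Enumerating all minimal edge subsets forming cycles...
Total circuits found: 7.

7


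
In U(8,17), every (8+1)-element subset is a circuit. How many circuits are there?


In U(8,17), circuits are the (9)-element subsets.
Any set of 9 elements is dependent, and removing any one element gives
an independent set of size 8, so it is a minimal dependent set.
Number of circuits = C(17,9) = 17! / (9! * 8!) = 24310.

24310


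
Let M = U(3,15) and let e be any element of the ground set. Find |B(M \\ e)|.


Deleting e from U(3,15) gives U(3,14) since n > r.
Bases of U(3,14) = C(14,3) = (14 * 13 * 12) / (1 * 2 * 3) = 364.

364


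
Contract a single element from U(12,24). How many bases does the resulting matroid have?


Contracting e from U(12,24) gives U(11,23).
Bases of U(11,23) = C(23,11) = 1352078.

1352078


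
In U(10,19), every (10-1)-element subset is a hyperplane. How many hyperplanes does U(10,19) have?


Hyperplanes of U(10,19) are flats of rank 9.
In a uniform matroid, these are exactly the (9)-element subsets.
Count = (19 choose 9) = 92378.

92378


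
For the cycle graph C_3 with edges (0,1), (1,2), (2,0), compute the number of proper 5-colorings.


P(C_3, k) = (k-1)^3 + (-1)^3*(k-1).
P(5) = (4)^3 - 4
= 64 - 4 = 60.

60


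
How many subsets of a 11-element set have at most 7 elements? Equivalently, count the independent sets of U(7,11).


Independent sets of U(7,11) are all subsets of size <= 7.
Count = (11 choose 0) + (11 choose 1) + (11 choose 2) + (11 choose 3) + (11 choose 4) + (11 choose 5) + (11 choose 6) + (11 choose 7)
     = 1 + 11 + 55 + 165 + 330 + 462 + 462 + 330
     = 1816.

1816


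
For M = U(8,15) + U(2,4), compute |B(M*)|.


(M1+M2)* = M1* + M2*.
M1* = U(7,15), bases: C(15,7) = 6435.
M2* = U(2,4), bases: C(4,2) = 6.
|B(M*)| = 6435 * 6 = 38610.

38610


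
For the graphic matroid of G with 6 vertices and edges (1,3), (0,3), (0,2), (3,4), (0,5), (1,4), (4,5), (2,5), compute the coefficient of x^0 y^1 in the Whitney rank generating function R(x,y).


R(x,y) = sum over A in 2^E of x^(r(E)-r(A)) * y^(|A|-r(A)).
G has 6 vertices, 8 edges. r(E) = 5.
Enumerate all 2^8 = 256 subsets.
Count subsets with r(E)-r(A)=0 and |A|-r(A)=1: 25.

25


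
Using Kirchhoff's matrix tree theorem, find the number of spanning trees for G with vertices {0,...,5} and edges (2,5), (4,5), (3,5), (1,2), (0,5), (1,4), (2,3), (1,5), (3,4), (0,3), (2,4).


By Kirchhoff's matrix tree theorem, the number of spanning trees equals
the determinant of any cofactor of the Laplacian matrix L.
G has 6 vertices and 11 edges.
Computing the (5 x 5) cofactor determinant gives 185.

185
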